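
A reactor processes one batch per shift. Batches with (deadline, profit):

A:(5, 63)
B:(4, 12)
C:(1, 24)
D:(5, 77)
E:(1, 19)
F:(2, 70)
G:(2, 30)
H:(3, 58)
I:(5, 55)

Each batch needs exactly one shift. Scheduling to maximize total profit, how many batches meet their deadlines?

5

Profit order: D=77 F=70 A=63 H=58 I=55 G=30 C=24 E=19 B=12
Assign: D→slot 5, F→slot 2, A→slot 4, H→slot 3, I→slot 1, G skipped, C skipped, E skipped, B skipped.
Slots: [1:I] [2:F] [3:H] [4:A] [5:D]
5 of 9 scheduled.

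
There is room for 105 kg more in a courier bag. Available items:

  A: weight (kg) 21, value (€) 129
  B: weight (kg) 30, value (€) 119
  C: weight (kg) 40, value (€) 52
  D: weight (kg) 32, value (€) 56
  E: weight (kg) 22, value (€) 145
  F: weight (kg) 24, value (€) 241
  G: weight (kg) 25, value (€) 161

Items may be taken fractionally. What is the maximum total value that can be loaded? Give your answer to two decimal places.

727.57

Order: F (241/24=10.04) > E (145/22=6.59) > G (161/25=6.44) > A (129/21=6.14) > B (119/30=3.97) > D (56/32=1.75) > C (52/40=1.30)
Fill: take F (24 @ 241) → take E (22 @ 145) → take G (25 @ 161) → take A (21 @ 129) → take 13/30 of B → 51.57; 105/105 used.
Total value = 727.57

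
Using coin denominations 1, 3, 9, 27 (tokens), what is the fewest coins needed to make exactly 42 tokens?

4

42 − 1×27→15 − 1×9→6 − 2×3→0
Total coins = 1 + 1 + 2 = 4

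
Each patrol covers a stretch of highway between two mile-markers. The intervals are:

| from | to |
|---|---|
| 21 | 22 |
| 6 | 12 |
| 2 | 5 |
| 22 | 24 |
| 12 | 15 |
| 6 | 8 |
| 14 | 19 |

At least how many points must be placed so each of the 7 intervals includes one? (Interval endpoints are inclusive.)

4

Process intervals by earliest right end; each time one isn't hit yet, stab at its right endpoint.
By right end: [2,5]  [6,8]  [6,12]  [12,15]  [14,19]  [21,22]  [22,24]
[2,5] uncovered → point at 5; [6,8] uncovered → point at 8; [12,15] uncovered → point at 15; [21,22] uncovered → point at 22.
Points: 5, 8, 15, 22 (4 total).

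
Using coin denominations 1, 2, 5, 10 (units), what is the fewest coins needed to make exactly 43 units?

6

Use the largest denomination that fits, subtract, and repeat.
43 = 4×10 + 1×2 + 1×1
Total coins = 4 + 1 + 1 = 6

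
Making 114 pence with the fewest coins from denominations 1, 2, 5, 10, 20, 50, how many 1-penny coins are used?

114 − 2×50→14 − 1×10→4 − 2×2→0
Count of 1: 0

0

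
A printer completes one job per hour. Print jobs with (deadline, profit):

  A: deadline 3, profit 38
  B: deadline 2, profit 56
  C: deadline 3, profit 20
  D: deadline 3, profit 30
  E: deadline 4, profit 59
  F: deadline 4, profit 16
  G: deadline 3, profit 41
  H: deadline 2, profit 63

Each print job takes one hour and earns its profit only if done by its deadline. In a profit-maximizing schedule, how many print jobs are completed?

4

Profit order: H=63 E=59 B=56 G=41 A=38 D=30 C=20 F=16
Assign: H→slot 2, E→slot 4, B→slot 1, G→slot 3, A skipped, D skipped, C skipped, F skipped.
Slots: [1:B] [2:H] [3:G] [4:E]
4 of 8 scheduled.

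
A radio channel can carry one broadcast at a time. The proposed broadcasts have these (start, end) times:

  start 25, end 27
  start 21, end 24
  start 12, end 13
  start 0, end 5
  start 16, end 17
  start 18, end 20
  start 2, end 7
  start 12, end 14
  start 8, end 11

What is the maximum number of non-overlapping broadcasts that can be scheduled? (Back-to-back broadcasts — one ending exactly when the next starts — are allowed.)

7

Sorted by end: (0,5)  (2,7)  (8,11)  (12,13)  (12,14)  (16,17)  (18,20)  (21,24)  (25,27)
take (0,5); take (8,11); take (12,13); take (16,17); take (18,20); take (21,24); take (25,27).
Selected 7 broadcasts.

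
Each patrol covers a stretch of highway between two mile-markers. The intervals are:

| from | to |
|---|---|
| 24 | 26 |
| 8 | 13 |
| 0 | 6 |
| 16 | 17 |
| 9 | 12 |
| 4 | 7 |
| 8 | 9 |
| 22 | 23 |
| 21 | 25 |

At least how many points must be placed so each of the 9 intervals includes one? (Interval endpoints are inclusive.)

5

Sort by right endpoint; whenever an interval is uncovered, place a point at its right end.
By right end: [0,6]  [4,7]  [8,9]  [9,12]  [8,13]  [16,17]  [22,23]  [21,25]  [24,26]
[0,6] uncovered → point at 6; [8,9] uncovered → point at 9; [16,17] uncovered → point at 17; [22,23] uncovered → point at 23; [24,26] uncovered → point at 26.
Points: 6, 9, 17, 23, 26 (5 total).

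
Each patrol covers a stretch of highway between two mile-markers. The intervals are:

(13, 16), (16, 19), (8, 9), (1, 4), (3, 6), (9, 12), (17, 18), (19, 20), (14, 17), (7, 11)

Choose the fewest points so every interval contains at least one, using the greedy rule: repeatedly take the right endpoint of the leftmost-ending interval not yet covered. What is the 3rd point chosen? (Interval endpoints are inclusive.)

16

Sorted: [1,4] [3,6] [8,9] [7,11] [9,12] [13,16] [14,17] [17,18] [16,19] [19,20]
{[1,4],[3,6]} hit by 4; {[8,9],[7,11],[9,12]} hit by 9; {[13,16],[14,17]} hit by 16; {[17,18],[16,19]} hit by 18; {[19,20]} hit by 20.
Points: 4, 9, 16, 18, 20 (5 total).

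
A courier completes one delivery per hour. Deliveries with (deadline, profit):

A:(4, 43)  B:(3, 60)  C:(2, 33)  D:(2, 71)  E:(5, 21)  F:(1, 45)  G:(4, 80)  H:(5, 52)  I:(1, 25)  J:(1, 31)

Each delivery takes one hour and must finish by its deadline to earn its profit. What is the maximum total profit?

Sort by profit descending; place each in the latest free slot ≤ its deadline.
By profit: G(d4,80), D(d2,71), B(d3,60), H(d5,52), F(d1,45), A(d4,43), C(d2,33), J(d1,31), I(d1,25), E(d5,21)
G→slot 4; D→slot 2; B→slot 3; H→slot 5; F→slot 1; A skipped; C skipped; J skipped; I skipped; E skipped.
Profit = 45 + 71 + 60 + 80 + 52 = 308

308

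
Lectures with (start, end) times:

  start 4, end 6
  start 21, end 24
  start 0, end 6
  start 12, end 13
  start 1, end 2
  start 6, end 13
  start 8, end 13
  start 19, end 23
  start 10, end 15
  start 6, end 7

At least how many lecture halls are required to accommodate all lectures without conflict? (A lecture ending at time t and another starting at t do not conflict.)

4

The answer is the maximum number of intervals overlapping at any instant.
starts: [0, 1, 4, 6, 6, 8, 10, 12, 19, 21]
ends:   [2, 6, 6, 7, 13, 13, 13, 15, 23, 24]
s0→1 s1→2 e2→1 s4→2 e6→1 e6→0 s6→1 s6→2 e7→1 s8→2 s10→3 s12→4  — peak 4.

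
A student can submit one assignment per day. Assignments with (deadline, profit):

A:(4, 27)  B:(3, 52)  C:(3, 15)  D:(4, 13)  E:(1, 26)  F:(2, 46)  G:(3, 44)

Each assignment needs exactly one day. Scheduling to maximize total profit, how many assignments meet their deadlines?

4

Sort by profit descending; place each in the latest free slot ≤ its deadline.
Profit order: B=52 F=46 G=44 A=27 E=26 C=15 D=13
Assign: B→slot 3, F→slot 2, G→slot 1, A→slot 4, E skipped, C skipped, D skipped.
Slots: [1:G] [2:F] [3:B] [4:A]
4 of 7 scheduled.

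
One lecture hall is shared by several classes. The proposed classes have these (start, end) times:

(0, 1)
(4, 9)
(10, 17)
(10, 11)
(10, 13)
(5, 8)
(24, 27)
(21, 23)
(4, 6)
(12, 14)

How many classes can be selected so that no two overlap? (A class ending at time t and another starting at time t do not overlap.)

6

Sort by end time and greedily take each interval whose start is ≥ the last chosen end.
Sorted by end: (0,1)  (4,6)  (5,8)  (4,9)  (10,11)  (10,13)  (12,14)  (10,17)  (21,23)  (24,27)
take (0,1); take (4,6); take (10,11); take (12,14); take (21,23); take (24,27).
Selected 6 classes.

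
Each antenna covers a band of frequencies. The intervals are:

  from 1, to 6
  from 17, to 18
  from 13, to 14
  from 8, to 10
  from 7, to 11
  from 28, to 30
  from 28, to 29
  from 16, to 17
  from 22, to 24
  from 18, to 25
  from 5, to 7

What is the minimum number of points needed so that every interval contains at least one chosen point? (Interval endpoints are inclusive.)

6

Sorted: [1,6] [5,7] [8,10] [7,11] [13,14] [16,17] [17,18] [22,24] [18,25] [28,29] [28,30]
{[1,6],[5,7]} hit by 6; {[8,10],[7,11]} hit by 10; {[13,14]} hit by 14; {[16,17],[17,18]} hit by 17; {[22,24],[18,25]} hit by 24; {[28,29],[28,30]} hit by 29.
Points: 6, 10, 14, 17, 24, 29 (6 total).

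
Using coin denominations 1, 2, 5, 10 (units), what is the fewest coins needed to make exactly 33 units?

Greedy: take as many of the largest coin as possible, then repeat with the remainder.
33 − 3×10→3 − 1×2→1 − 1×1→0
Total coins = 3 + 1 + 1 = 5

5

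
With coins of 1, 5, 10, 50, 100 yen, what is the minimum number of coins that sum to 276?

7

Greedy: take as many of the largest coin as possible, then repeat with the remainder.
276 = 2×100 + 1×50 + 2×10 + 1×5 + 1×1
Total coins = 2 + 1 + 2 + 1 + 1 = 7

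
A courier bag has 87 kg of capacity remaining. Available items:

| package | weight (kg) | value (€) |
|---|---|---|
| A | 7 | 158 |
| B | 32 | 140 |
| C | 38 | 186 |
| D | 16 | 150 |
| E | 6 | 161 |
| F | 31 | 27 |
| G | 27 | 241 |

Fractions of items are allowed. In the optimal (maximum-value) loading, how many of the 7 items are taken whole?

4

Sort by value per unit weight and fill in that order.
Order: E (161/6=26.83) > A (158/7=22.57) > D (150/16=9.38) > G (241/27=8.93) > C (186/38=4.89) > B (140/32=4.38) > F (27/31=0.87)
Fill: take E (6 @ 161) → take A (7 @ 158) → take D (16 @ 150) → take G (27 @ 241) → take 31/38 of C → 151.74; 87/87 used.
4 item(s) taken whole; one partial (take 31/38 of C).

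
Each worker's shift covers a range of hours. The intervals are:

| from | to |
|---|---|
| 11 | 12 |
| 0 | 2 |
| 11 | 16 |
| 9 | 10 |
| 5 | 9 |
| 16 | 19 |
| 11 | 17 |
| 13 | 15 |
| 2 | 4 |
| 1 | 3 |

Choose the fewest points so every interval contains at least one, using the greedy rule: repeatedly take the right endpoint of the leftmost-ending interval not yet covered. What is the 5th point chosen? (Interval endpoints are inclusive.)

19

Process intervals by earliest right end; each time one isn't hit yet, stab at its right endpoint.
Sorted: [0,2] [1,3] [2,4] [5,9] [9,10] [11,12] [13,15] [11,16] [11,17] [16,19]
{[0,2],[1,3],[2,4]} hit by 2; {[5,9],[9,10]} hit by 9; {[11,12]} hit by 12; {[13,15],[11,16],[11,17]} hit by 15; {[16,19]} hit by 19.
Points: 2, 9, 12, 15, 19 (5 total).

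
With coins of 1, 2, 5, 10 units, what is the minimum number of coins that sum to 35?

4

Use the largest denomination that fits, subtract, and repeat.
35 − 3×10→5 − 1×5→0
Total coins = 3 + 1 = 4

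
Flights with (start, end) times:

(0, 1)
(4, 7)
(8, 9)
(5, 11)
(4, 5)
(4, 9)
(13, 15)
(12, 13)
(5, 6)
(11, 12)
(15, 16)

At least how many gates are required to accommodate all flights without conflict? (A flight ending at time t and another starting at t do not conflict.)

starts: [0, 4, 4, 4, 5, 5, 8, 11, 12, 13, 15]
ends:   [1, 5, 6, 7, 9, 9, 11, 12, 13, 15, 16]
s0→1 e1→0 s4→1 s4→2 s4→3 e5→2 s5→3 s5→4  — peak 4.

4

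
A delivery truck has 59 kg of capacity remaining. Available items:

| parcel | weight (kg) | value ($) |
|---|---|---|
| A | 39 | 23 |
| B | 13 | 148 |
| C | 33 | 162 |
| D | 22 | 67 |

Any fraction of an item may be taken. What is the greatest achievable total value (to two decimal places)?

349.59

Sort by value per unit weight and fill in that order.
Ratios (sorted): B 11.38, C 4.91, D 3.05, A 0.59
take B (13 @ 148); take C (33 @ 162); take 13/22 of D → 39.59. Capacity used 59/59.
Total value = 349.59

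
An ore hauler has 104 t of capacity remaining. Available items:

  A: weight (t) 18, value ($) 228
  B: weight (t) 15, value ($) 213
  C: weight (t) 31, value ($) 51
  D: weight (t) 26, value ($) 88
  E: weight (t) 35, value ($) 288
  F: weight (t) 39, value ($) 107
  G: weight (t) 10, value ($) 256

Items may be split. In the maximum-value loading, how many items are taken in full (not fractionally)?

5

Sort by value per unit weight and fill in that order.
Ratios (sorted): G 25.60, B 14.20, A 12.67, E 8.23, D 3.38, F 2.74, C 1.65
take G (10 @ 256); take B (15 @ 213); take A (18 @ 228); take E (35 @ 288); take D (26 @ 88). Capacity used 104/104.
5 item(s) taken whole.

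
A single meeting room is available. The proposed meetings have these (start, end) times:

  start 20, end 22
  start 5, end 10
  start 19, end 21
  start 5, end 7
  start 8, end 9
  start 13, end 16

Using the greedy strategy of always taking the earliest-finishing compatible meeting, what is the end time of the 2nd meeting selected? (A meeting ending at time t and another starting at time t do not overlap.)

By end time: (5,7), (8,9), (5,10), (13,16), (19,21), (20,22).
Pick (5,7); next start ≥ 7 → (8,9); next start ≥ 9 → (13,16); next start ≥ 16 → (19,21).
Selected: (5,7) (8,9) (13,16) (19,21)

9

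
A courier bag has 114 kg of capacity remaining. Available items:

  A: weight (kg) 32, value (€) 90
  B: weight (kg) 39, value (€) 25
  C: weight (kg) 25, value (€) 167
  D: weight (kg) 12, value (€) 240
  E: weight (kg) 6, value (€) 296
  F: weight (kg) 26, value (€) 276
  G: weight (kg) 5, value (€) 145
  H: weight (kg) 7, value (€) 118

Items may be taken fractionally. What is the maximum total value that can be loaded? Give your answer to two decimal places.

Sort by value per unit weight and fill in that order.
Order: E (296/6=49.33) > G (145/5=29.00) > D (240/12=20.00) > H (118/7=16.86) > F (276/26=10.62) > C (167/25=6.68) > A (90/32=2.81) > B (25/39=0.64)
Fill: take E (6 @ 296) → take G (5 @ 145) → take D (12 @ 240) → take H (7 @ 118) → take F (26 @ 276) → take C (25 @ 167) → take A (32 @ 90) → take 1/39 of B → 0.64; 114/114 used.
Total value = 1332.64

1332.64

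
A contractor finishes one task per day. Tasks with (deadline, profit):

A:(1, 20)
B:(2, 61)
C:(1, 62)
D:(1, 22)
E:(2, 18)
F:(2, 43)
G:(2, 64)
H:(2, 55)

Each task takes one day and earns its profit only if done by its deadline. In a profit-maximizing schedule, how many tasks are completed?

2

Take jobs in profit order; each goes to the latest open slot no later than its deadline.
Profit order: G=64 C=62 B=61 H=55 F=43 D=22 A=20 E=18
Assign: G→slot 2, C→slot 1, B skipped, H skipped, F skipped, D skipped, A skipped, E skipped.
Slots: [1:C] [2:G]
2 of 8 scheduled.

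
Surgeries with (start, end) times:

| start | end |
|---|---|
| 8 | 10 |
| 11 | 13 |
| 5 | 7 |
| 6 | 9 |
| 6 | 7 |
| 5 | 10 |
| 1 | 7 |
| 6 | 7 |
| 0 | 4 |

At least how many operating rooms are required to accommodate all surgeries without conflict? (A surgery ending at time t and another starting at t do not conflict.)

starts: [0, 1, 5, 5, 6, 6, 6, 8, 11]
ends:   [4, 7, 7, 7, 7, 9, 10, 10, 13]
s0→1 s1→2 e4→1 s5→2 s5→3 s6→4 s6→5 s6→6  — peak 6.

6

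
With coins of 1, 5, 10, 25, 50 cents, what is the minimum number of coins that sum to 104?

Greedy: take as many of the largest coin as possible, then repeat with the remainder.
104 = 2×50 + 4×1
Total coins = 2 + 4 = 6

6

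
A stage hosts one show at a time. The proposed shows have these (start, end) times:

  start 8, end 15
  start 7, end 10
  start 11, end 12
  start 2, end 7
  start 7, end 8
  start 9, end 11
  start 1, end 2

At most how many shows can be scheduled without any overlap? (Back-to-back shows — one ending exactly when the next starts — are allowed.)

Greedy by earliest finish: after sorting by end time, pick each interval compatible with the last pick.
By end time: (1,2), (2,7), (7,8), (7,10), (9,11), (11,12), (8,15).
Pick (1,2); next start ≥ 2 → (2,7); next start ≥ 7 → (7,8); next start ≥ 8 → (9,11); next start ≥ 11 → (11,12).
Selected 5 shows.

5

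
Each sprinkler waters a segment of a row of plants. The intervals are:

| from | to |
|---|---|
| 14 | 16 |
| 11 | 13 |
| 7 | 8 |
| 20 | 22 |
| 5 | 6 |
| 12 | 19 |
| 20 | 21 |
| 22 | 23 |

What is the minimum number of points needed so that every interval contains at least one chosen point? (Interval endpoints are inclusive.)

Sort by right endpoint; whenever an interval is uncovered, place a point at its right end.
Sorted: [5,6] [7,8] [11,13] [14,16] [12,19] [20,21] [20,22] [22,23]
{[5,6]} hit by 6; {[7,8]} hit by 8; {[11,13]} hit by 13; {[14,16],[12,19]} hit by 16; {[20,21],[20,22]} hit by 21; {[22,23]} hit by 23.
Points: 6, 8, 13, 16, 21, 23 (6 total).

6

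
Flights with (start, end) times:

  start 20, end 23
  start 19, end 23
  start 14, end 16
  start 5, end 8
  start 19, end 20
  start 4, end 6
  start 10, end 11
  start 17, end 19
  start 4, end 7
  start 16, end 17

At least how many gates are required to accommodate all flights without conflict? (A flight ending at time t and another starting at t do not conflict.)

The answer is the maximum number of intervals overlapping at any instant.
starts: [4, 4, 5, 10, 14, 16, 17, 19, 19, 20]
ends:   [6, 7, 8, 11, 16, 17, 19, 20, 23, 23]
s4→1 s4→2 s5→3  — peak 3.

3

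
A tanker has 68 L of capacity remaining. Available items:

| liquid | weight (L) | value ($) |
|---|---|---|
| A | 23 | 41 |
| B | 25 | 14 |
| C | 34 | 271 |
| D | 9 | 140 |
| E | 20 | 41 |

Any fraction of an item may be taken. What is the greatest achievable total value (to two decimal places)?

Sort by value per unit weight and fill in that order.
Order: D (140/9=15.56) > C (271/34=7.97) > E (41/20=2.05) > A (41/23=1.78) > B (14/25=0.56)
Fill: take D (9 @ 140) → take C (34 @ 271) → take E (20 @ 41) → take 5/23 of A → 8.91; 68/68 used.
Total value = 460.91

460.91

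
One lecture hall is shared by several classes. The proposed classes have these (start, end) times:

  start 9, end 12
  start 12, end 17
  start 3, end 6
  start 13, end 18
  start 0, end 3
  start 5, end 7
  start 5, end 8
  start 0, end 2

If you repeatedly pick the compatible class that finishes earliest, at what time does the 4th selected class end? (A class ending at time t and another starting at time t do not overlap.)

Order by finish time; keep every interval that doesn't clash with the previous kept one.
By end time: (0,2), (0,3), (3,6), (5,7), (5,8), (9,12), (12,17), (13,18).
Pick (0,2); next start ≥ 2 → (3,6); next start ≥ 6 → (9,12); next start ≥ 12 → (12,17).
Selected: (0,2) (3,6) (9,12) (12,17)

17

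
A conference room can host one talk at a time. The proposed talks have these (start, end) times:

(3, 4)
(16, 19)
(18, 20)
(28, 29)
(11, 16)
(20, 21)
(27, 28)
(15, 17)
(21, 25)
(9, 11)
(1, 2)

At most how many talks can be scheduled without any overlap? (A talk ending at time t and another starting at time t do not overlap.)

9

Sort by end time and greedily take each interval whose start is ≥ the last chosen end.
Sorted by end: (1,2)  (3,4)  (9,11)  (11,16)  (15,17)  (16,19)  (18,20)  (20,21)  (21,25)  (27,28)  (28,29)
take (1,2); take (3,4); take (9,11); take (11,16); take (16,19); skip (18,20); take (20,21); take (21,25); take (27,28); take (28,29).
Selected 9 talks.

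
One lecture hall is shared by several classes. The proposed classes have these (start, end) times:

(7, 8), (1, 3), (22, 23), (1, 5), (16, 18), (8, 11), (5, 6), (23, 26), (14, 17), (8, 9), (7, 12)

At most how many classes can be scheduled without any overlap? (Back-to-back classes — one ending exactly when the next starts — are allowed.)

Sorted by end: (1,3)  (1,5)  (5,6)  (7,8)  (8,9)  (8,11)  (7,12)  (14,17)  (16,18)  (22,23)  (23,26)
take (1,3); skip (1,5); take (5,6); take (7,8); take (8,9); skip (7,12); take (14,17); take (22,23); take (23,26).
Selected 7 classes.

7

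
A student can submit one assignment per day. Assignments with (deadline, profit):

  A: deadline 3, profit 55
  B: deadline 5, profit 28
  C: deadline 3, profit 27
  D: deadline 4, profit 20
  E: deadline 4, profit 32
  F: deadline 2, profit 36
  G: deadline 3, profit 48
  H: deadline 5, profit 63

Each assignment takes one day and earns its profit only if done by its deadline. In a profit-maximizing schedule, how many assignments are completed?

Sort by profit descending; place each in the latest free slot ≤ its deadline.
Profit order: H=63 A=55 G=48 F=36 E=32 B=28 C=27 D=20
Assign: H→slot 5, A→slot 3, G→slot 2, F→slot 1, E→slot 4, B skipped, C skipped, D skipped.
Slots: [1:F] [2:G] [3:A] [4:E] [5:H]
5 of 8 scheduled.

5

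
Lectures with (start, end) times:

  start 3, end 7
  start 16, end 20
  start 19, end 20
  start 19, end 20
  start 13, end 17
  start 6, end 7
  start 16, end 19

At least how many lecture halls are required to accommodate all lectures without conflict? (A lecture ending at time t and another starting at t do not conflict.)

3

The answer is the maximum number of intervals overlapping at any instant.
starts: [3, 6, 13, 16, 16, 19, 19]
ends:   [7, 7, 17, 19, 20, 20, 20]
s3→1 s6→2 e7→1 e7→0 s13→1 s16→2 s16→3  — peak 3.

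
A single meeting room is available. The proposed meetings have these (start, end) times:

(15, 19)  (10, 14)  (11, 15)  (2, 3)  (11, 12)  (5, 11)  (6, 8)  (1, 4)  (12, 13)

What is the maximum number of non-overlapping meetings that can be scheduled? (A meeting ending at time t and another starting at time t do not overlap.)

Order by finish time; keep every interval that doesn't clash with the previous kept one.
By end time: (2,3), (1,4), (6,8), (5,11), (11,12), (12,13), (10,14), (11,15), (15,19).
Pick (2,3); next start ≥ 3 → (6,8); next start ≥ 8 → (11,12); next start ≥ 12 → (12,13); next start ≥ 13 → (15,19).
Selected 5 meetings.

5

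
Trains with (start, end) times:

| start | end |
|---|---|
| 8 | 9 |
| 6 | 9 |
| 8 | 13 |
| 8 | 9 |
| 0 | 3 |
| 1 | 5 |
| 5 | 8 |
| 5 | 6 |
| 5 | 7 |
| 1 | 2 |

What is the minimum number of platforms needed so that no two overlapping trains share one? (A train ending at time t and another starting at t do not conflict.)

starts: [0, 1, 1, 5, 5, 5, 6, 8, 8, 8]
ends:   [2, 3, 5, 6, 7, 8, 9, 9, 9, 13]
s0→1 s1→2 s1→3 e2→2 e3→1 e5→0 s5→1 s5→2 s5→3 e6→2 s6→3 e7→2 e8→1 s8→2 s8→3 s8→4  — peak 4.

4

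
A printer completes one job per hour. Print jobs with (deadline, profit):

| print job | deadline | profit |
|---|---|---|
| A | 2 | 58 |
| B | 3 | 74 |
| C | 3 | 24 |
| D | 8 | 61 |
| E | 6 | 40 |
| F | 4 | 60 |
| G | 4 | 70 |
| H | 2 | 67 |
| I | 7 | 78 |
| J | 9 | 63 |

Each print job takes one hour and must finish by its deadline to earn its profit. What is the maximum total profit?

513

Take jobs in profit order; each goes to the latest open slot no later than its deadline.
Profit order: I=78 B=74 G=70 H=67 J=63 D=61 F=60 A=58 E=40 C=24
Assign: I→slot 7, B→slot 3, G→slot 4, H→slot 2, J→slot 9, D→slot 8, F→slot 1, A skipped, E→slot 6, C skipped.
Slots: [1:F] [2:H] [3:B] [4:G] [6:E] [7:I] [8:D] [9:J]
Profit = 60 + 67 + 74 + 70 + 40 + 78 + 61 + 63 = 513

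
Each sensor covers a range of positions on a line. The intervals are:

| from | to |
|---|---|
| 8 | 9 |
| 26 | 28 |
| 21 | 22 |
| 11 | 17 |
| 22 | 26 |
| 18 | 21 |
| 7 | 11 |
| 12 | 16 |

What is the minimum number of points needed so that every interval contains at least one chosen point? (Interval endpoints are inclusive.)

Sort by right endpoint; whenever an interval is uncovered, place a point at its right end.
By right end: [8,9]  [7,11]  [12,16]  [11,17]  [18,21]  [21,22]  [22,26]  [26,28]
[8,9] uncovered → point at 9; [12,16] uncovered → point at 16; [18,21] uncovered → point at 21; [22,26] uncovered → point at 26.
Points: 9, 16, 21, 26 (4 total).

4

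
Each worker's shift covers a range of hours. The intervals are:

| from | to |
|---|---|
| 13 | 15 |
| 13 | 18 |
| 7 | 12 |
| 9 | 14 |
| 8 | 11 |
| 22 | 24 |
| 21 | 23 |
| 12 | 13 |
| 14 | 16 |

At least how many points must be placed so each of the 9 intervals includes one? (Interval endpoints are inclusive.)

4

Process intervals by earliest right end; each time one isn't hit yet, stab at its right endpoint.
Sorted: [8,11] [7,12] [12,13] [9,14] [13,15] [14,16] [13,18] [21,23] [22,24]
{[8,11],[7,12]} hit by 11; {[12,13],[9,14],[13,15]} hit by 13; {[14,16],[13,18]} hit by 16; {[21,23],[22,24]} hit by 23.
Points: 11, 13, 16, 23 (4 total).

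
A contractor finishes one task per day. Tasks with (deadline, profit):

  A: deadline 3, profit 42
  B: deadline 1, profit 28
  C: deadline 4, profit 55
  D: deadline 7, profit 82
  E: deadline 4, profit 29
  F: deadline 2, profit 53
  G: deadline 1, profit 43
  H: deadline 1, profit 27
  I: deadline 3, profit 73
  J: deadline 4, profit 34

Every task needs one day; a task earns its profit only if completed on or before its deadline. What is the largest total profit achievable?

Sort by profit descending; place each in the latest free slot ≤ its deadline.
Profit order: D=82 I=73 C=55 F=53 G=43 A=42 J=34 E=29 B=28 H=27
Assign: D→slot 7, I→slot 3, C→slot 4, F→slot 2, G→slot 1, A skipped, J skipped, E skipped, B skipped, H skipped.
Slots: [1:G] [2:F] [3:I] [4:C] [7:D]
Profit = 43 + 53 + 73 + 55 + 82 = 306

306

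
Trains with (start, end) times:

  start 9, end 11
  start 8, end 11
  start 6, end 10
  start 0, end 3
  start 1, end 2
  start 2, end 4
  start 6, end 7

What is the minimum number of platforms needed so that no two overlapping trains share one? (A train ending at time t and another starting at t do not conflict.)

The answer is the maximum number of intervals overlapping at any instant.
Events (time:±→running): 0:+→1 1:+→2 2:-→1 2:+→2 3:-→1 4:-→0 6:+→1 6:+→2 7:-→1 8:+→2 9:+→3 … peak 3.

3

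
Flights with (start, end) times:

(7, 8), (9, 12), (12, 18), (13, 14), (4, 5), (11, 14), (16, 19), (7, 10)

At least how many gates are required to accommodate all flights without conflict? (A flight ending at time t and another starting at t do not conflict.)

3

starts: [4, 7, 7, 9, 11, 12, 13, 16]
ends:   [5, 8, 10, 12, 14, 14, 18, 19]
s4→1 e5→0 s7→1 s7→2 e8→1 s9→2 e10→1 s11→2 e12→1 s12→2 s13→3  — peak 3.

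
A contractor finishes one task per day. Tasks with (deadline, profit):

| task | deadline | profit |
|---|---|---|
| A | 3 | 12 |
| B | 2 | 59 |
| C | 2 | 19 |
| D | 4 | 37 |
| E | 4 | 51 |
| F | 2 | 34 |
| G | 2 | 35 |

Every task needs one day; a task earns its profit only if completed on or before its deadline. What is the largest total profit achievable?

Take jobs in profit order; each goes to the latest open slot no later than its deadline.
By profit: B(d2,59), E(d4,51), D(d4,37), G(d2,35), F(d2,34), C(d2,19), A(d3,12)
B→slot 2; E→slot 4; D→slot 3; G→slot 1; F skipped; C skipped; A skipped.
Profit = 35 + 59 + 37 + 51 = 182

182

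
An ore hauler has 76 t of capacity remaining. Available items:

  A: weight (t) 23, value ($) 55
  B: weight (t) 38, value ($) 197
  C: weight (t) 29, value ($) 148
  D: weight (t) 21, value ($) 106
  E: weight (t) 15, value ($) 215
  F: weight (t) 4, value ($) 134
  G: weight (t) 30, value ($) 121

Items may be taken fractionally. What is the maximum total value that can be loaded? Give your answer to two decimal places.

642.97

Ratios (sorted): F 33.50, E 14.33, B 5.18, C 5.10, D 5.05, G 4.03, A 2.39
take F (4 @ 134); take E (15 @ 215); take B (38 @ 197); take 19/29 of C → 96.97. Capacity used 76/76.
Total value = 642.97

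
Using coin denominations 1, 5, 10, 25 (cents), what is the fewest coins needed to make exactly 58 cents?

Greedy: take as many of the largest coin as possible, then repeat with the remainder.
58 = 2×25 + 1×5 + 3×1
Total coins = 2 + 1 + 3 = 6

6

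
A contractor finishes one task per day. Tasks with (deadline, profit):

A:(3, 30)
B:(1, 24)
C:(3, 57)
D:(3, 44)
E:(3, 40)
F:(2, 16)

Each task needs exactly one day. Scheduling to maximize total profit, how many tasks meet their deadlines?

Sort by profit descending; place each in the latest free slot ≤ its deadline.
Profit order: C=57 D=44 E=40 A=30 B=24 F=16
Assign: C→slot 3, D→slot 2, E→slot 1, A skipped, B skipped, F skipped.
Slots: [1:E] [2:D] [3:C]
3 of 6 scheduled.

3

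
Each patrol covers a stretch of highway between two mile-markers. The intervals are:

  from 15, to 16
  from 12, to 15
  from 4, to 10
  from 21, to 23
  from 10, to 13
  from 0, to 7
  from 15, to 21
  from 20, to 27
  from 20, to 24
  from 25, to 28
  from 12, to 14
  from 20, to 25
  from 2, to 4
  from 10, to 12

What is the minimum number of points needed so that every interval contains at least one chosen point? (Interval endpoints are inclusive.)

Process intervals by earliest right end; each time one isn't hit yet, stab at its right endpoint.
By right end: [2,4]  [0,7]  [4,10]  [10,12]  [10,13]  [12,14]  [12,15]  [15,16]  [15,21]  [21,23]  [20,24]  [20,25]  [20,27]  [25,28]
[2,4] uncovered → point at 4; [10,12] uncovered → point at 12; [15,16] uncovered → point at 16; [21,23] uncovered → point at 23; [25,28] uncovered → point at 28.
Points: 4, 12, 16, 23, 28 (5 total).

5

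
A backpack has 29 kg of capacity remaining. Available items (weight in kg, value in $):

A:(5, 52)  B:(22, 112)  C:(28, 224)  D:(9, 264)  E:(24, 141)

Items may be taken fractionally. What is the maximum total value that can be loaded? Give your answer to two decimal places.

436.00

Greedy by value/weight ratio, highest first.
Ratios (sorted): D 29.33, A 10.40, C 8.00, E 5.88, B 5.09
take D (9 @ 264); take A (5 @ 52); take 15/28 of C → 120.00. Capacity used 29/29.
Total value = 436.00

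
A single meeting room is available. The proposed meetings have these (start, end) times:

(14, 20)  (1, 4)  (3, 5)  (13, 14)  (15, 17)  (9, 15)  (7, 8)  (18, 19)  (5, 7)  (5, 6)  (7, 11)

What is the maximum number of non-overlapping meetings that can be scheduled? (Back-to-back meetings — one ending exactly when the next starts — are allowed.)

6

Sort by end time and greedily take each interval whose start is ≥ the last chosen end.
Sorted by end: (1,4)  (3,5)  (5,6)  (5,7)  (7,8)  (7,11)  (13,14)  (9,15)  (15,17)  (18,19)  (14,20)
take (1,4); take (5,6); take (7,8); take (13,14); take (15,17); take (18,19).
Selected 6 meetings.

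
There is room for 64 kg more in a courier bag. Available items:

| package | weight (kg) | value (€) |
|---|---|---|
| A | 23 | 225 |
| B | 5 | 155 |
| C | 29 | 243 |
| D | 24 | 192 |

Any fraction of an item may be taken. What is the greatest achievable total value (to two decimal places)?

679.00

Greedy by value/weight ratio, highest first.
Order: B (155/5=31.00) > A (225/23=9.78) > C (243/29=8.38) > D (192/24=8.00)
Fill: take B (5 @ 155) → take A (23 @ 225) → take C (29 @ 243) → take 7/24 of D → 56.00; 64/64 used.
Total value = 679.00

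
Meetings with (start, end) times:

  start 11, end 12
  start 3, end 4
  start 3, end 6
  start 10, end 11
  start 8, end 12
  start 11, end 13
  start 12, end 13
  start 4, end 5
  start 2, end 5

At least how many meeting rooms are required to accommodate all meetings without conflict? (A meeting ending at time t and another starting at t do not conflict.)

The answer is the maximum number of intervals overlapping at any instant.
starts: [2, 3, 3, 4, 8, 10, 11, 11, 12]
ends:   [4, 5, 5, 6, 11, 12, 12, 13, 13]
s2→1 s3→2 s3→3  — peak 3.

3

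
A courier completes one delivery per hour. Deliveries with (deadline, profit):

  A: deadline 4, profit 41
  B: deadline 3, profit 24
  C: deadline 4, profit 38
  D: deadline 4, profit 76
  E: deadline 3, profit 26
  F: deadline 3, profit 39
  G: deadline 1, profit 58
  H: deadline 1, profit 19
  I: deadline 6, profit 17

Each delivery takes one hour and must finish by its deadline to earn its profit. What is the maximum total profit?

231

Profit order: D=76 G=58 A=41 F=39 C=38 E=26 B=24 H=19 I=17
Assign: D→slot 4, G→slot 1, A→slot 3, F→slot 2, C skipped, E skipped, B skipped, H skipped, I→slot 6.
Slots: [1:G] [2:F] [3:A] [4:D] [6:I]
Profit = 58 + 39 + 41 + 76 + 17 = 231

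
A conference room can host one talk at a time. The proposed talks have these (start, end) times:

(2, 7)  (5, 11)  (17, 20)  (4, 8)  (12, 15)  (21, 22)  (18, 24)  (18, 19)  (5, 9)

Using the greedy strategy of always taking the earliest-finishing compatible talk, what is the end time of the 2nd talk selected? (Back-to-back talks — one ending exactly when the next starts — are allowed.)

15

Sort by end time and greedily take each interval whose start is ≥ the last chosen end.
By end time: (2,7), (4,8), (5,9), (5,11), (12,15), (18,19), (17,20), (21,22), (18,24).
Pick (2,7); next start ≥ 7 → (12,15); next start ≥ 15 → (18,19); next start ≥ 19 → (21,22).
Selected: (2,7) (12,15) (18,19) (21,22)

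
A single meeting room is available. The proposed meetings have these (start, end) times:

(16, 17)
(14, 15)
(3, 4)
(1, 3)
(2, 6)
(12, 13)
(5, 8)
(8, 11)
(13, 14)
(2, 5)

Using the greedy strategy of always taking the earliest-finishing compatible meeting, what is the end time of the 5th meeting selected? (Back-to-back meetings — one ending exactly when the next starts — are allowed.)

13

Order by finish time; keep every interval that doesn't clash with the previous kept one.
Sorted by end: (1,3)  (3,4)  (2,5)  (2,6)  (5,8)  (8,11)  (12,13)  (13,14)  (14,15)  (16,17)
take (1,3); take (3,4); take (5,8); take (8,11); take (12,13); take (13,14); take (14,15); take (16,17).
Selected: (1,3) (3,4) (5,8) (8,11) (12,13) (13,14) (14,15) (16,17)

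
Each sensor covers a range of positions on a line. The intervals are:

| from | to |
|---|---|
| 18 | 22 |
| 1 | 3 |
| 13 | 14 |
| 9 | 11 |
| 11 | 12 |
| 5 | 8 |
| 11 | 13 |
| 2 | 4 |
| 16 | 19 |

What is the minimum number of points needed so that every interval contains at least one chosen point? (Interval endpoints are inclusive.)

Sort by right endpoint; whenever an interval is uncovered, place a point at its right end.
Sorted: [1,3] [2,4] [5,8] [9,11] [11,12] [11,13] [13,14] [16,19] [18,22]
{[1,3],[2,4]} hit by 3; {[5,8]} hit by 8; {[9,11],[11,12],[11,13]} hit by 11; {[13,14]} hit by 14; {[16,19],[18,22]} hit by 19.
Points: 3, 8, 11, 14, 19 (5 total).

5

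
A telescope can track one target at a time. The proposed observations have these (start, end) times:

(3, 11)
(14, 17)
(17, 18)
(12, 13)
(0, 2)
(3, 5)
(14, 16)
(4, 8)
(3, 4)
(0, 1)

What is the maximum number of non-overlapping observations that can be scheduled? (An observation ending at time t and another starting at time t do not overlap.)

6

Greedy by earliest finish: after sorting by end time, pick each interval compatible with the last pick.
By end time: (0,1), (0,2), (3,4), (3,5), (4,8), (3,11), (12,13), (14,16), (14,17), (17,18).
Pick (0,1); next start ≥ 1 → (3,4); next start ≥ 4 → (4,8); next start ≥ 8 → (12,13); next start ≥ 13 → (14,16); next start ≥ 16 → (17,18).
Selected 6 observations.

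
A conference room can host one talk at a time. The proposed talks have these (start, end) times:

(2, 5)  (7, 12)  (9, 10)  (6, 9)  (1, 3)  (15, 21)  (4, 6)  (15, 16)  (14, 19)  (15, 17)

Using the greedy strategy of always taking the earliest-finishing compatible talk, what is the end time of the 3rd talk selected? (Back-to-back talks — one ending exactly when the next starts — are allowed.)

9

Sorted by end: (1,3)  (2,5)  (4,6)  (6,9)  (9,10)  (7,12)  (15,16)  (15,17)  (14,19)  (15,21)
take (1,3); skip (2,5); take (4,6); take (6,9); take (9,10); skip (7,12); take (15,16); skip (14,19); skip (15,21).
Selected: (1,3) (4,6) (6,9) (9,10) (15,16)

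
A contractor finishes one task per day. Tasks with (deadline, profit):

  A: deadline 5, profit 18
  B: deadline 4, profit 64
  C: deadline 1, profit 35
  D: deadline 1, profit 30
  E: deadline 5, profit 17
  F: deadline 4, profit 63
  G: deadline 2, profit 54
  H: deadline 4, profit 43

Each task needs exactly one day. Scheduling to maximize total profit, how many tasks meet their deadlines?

Profit order: B=64 F=63 G=54 H=43 C=35 D=30 A=18 E=17
Assign: B→slot 4, F→slot 3, G→slot 2, H→slot 1, C skipped, D skipped, A→slot 5, E skipped.
Slots: [1:H] [2:G] [3:F] [4:B] [5:A]
5 of 8 scheduled.

5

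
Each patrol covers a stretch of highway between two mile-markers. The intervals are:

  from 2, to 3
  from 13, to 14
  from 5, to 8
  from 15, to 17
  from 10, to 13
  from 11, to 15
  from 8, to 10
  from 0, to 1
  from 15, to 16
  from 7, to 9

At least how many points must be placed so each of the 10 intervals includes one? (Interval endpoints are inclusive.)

Process intervals by earliest right end; each time one isn't hit yet, stab at its right endpoint.
Sorted: [0,1] [2,3] [5,8] [7,9] [8,10] [10,13] [13,14] [11,15] [15,16] [15,17]
{[0,1]} hit by 1; {[2,3]} hit by 3; {[5,8],[7,9],[8,10]} hit by 8; {[10,13],[13,14],[11,15]} hit by 13; {[15,16],[15,17]} hit by 16.
Points: 1, 3, 8, 13, 16 (5 total).

5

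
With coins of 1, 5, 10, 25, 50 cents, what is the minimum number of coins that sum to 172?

Use the largest denomination that fits, subtract, and repeat.
172 = 3×50 + 2×10 + 2×1
Total coins = 3 + 2 + 2 = 7

7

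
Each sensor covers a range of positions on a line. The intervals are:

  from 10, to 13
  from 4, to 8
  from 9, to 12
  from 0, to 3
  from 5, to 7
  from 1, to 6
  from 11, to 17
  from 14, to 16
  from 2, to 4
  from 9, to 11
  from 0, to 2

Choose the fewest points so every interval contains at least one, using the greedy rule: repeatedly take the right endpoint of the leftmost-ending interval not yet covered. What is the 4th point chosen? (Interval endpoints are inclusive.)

16

Sorted: [0,2] [0,3] [2,4] [1,6] [5,7] [4,8] [9,11] [9,12] [10,13] [14,16] [11,17]
{[0,2],[0,3],[2,4],[1,6]} hit by 2; {[5,7],[4,8]} hit by 7; {[9,11],[9,12],[10,13]} hit by 11; {[14,16],[11,17]} hit by 16.
Points: 2, 7, 11, 16 (4 total).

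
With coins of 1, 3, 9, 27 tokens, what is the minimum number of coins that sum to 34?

4

Greedy: take as many of the largest coin as possible, then repeat with the remainder.
34 = 1×27 + 2×3 + 1×1
Total coins = 1 + 2 + 1 = 4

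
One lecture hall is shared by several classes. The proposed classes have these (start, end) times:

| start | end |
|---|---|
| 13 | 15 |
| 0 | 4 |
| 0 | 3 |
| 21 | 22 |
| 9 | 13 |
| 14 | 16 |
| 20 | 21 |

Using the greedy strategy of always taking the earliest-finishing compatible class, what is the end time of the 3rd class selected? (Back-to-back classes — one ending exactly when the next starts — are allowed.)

15

Greedy by earliest finish: after sorting by end time, pick each interval compatible with the last pick.
Sorted by end: (0,3)  (0,4)  (9,13)  (13,15)  (14,16)  (20,21)  (21,22)
take (0,3); skip (0,4); take (9,13); take (13,15); take (20,21); take (21,22).
Selected: (0,3) (9,13) (13,15) (20,21) (21,22)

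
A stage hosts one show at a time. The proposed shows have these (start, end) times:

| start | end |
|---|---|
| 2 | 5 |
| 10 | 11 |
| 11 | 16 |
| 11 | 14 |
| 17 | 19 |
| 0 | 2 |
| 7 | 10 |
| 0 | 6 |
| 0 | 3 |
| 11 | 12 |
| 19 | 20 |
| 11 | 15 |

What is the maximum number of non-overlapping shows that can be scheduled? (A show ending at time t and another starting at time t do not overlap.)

7

By end time: (0,2), (0,3), (2,5), (0,6), (7,10), (10,11), (11,12), (11,14), (11,15), (11,16), (17,19), (19,20).
Pick (0,2); next start ≥ 2 → (2,5); next start ≥ 5 → (7,10); next start ≥ 10 → (10,11); next start ≥ 11 → (11,12); next start ≥ 12 → (17,19); next start ≥ 19 → (19,20).
Selected 7 shows.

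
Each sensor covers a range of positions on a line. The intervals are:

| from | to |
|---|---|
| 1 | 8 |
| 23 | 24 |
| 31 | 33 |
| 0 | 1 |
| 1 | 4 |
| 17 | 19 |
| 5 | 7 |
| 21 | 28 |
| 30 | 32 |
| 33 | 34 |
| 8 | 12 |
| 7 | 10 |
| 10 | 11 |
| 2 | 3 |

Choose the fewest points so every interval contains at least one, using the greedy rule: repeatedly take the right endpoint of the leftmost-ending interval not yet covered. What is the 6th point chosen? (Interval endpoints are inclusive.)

24

By right end: [0,1]  [2,3]  [1,4]  [5,7]  [1,8]  [7,10]  [10,11]  [8,12]  [17,19]  [23,24]  [21,28]  [30,32]  [31,33]  [33,34]
[0,1] uncovered → point at 1; [2,3] uncovered → point at 3; [5,7] uncovered → point at 7; [10,11] uncovered → point at 11; [17,19] uncovered → point at 19; [23,24] uncovered → point at 24; [30,32] uncovered → point at 32; [33,34] uncovered → point at 34.
Points: 1, 3, 7, 11, 19, 24, 32, 34 (8 total).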